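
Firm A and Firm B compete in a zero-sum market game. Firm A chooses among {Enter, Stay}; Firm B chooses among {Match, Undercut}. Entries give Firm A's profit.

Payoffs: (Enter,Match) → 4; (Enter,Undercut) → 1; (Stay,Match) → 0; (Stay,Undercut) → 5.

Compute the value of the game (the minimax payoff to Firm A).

5/2

Row minima: Enter → 1, Stay → 0; maximin = 1.
Column maxima: Match → 4, Undercut → 5; minimax = 4.
1 ≠ 4, so there is no saddle point; optimal play is mixed.
Let Firm A play Enter with probability p. Expected payoff against Match: 4p + 0(1−p) = 4p; against Undercut: 1p + 5(1−p) = −4p + 5.
Setting these equal: 4p = −4p + 5 ⇒ 8p = 5 ⇒ p = 5/8, and the value is (4)·(5/8) = 5/2.
For Firm B: with q = P(Match), equating Enter's and Stay's payoffs gives 3q + 1 = −5q + 5 ⇒ q = 1/2.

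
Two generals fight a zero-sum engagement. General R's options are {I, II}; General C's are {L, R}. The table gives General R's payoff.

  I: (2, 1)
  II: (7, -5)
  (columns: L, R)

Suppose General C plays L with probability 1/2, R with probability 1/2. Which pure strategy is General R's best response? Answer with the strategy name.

I

Expected payoff of I: (1/2)·2 + (1/2)·1 = 3/2.
Expected payoff of II: (1/2)·7 + (1/2)·(-5) = 1.
The largest is 3/2, so General R's best response is I.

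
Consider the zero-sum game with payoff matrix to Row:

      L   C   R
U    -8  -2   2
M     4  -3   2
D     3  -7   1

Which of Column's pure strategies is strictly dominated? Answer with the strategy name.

R

C holds Row's payoff strictly below R in every row: -2 < 2, -3 < 2, -7 < 1.
So R is strictly dominated for Column.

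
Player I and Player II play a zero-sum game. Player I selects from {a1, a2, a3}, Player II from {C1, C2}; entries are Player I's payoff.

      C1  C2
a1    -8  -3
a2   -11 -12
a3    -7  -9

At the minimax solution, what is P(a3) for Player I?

Row minima: a1 → -8, a2 → -12, a3 → -9; maximin = -8.
Column maxima: C1 → -7, C2 → -3; minimax = -7.
-8 ≠ -7, so there is no saddle point; optimal play is mixed.
a2 is strictly dominated by a1, so Player I never plays it.
On the remaining 2×2 (a1, a3 vs C1, C2):
Let Player I play a1 with probability p. Expected payoff against C1: (-8)p + (-7)(1−p) = −p − 7; against C2: (-3)p + (-9)(1−p) = 6p − 9.
Setting these equal: −p − 7 = 6p − 9 ⇒ −7p = -2 ⇒ p = 2/7, and the value is (-1)·(2/7) − 7 = -51/7.
For Player II: with q = P(C1), equating a1's and a3's payoffs gives −5q − 3 = 2q − 9 ⇒ q = 6/7.

5/7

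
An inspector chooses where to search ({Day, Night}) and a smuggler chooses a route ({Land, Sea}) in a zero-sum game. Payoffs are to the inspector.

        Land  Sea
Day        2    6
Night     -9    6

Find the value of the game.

Row minima: Day → 2, Night → -9; maximin = 2.
Column maxima: Land → 2, Sea → 6; minimax = 2.
Since maximin = minimax = 2, there is a saddle point and the value is 2.

2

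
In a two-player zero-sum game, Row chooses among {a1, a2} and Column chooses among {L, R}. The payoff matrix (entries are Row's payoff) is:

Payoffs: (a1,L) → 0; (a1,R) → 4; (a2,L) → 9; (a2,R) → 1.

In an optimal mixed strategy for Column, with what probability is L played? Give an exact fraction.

Row minima: a1 → 0, a2 → 1; maximin = 1.
Column maxima: L → 9, R → 4; minimax = 4.
1 ≠ 4, so there is no saddle point; optimal play is mixed.
Let Row play a1 with probability p. Expected payoff against L: 0p + 9(1−p) = −9p + 9; against R: 4p + 1(1−p) = 3p + 1.
Setting these equal: −9p + 9 = 3p + 1 ⇒ −12p = -8 ⇒ p = 2/3, and the value is (-9)·(2/3) + 9 = 3.
For Column: with q = P(L), equating a1's and a2's payoffs gives −4q + 4 = 8q + 1 ⇒ q = 1/4.

1/4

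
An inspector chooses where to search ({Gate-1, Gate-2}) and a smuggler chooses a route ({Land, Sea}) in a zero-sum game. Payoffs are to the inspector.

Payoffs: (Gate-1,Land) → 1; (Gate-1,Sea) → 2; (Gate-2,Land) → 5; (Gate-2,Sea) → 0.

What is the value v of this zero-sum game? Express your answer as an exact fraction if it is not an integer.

Row minima: Gate-1 → 1, Gate-2 → 0; maximin = 1.
Column maxima: Land → 5, Sea → 2; minimax = 2.
1 ≠ 2, so there is no saddle point; optimal play is mixed.
Let the inspector play Gate-1 with probability p. Expected payoff against Land: 1p + 5(1−p) = −4p + 5; against Sea: 2p + 0(1−p) = 2p.
Setting these equal: −4p + 5 = 2p ⇒ −6p = -5 ⇒ p = 5/6, and the value is (-4)·(5/6) + 5 = 5/3.
For the smuggler: with q = P(Land), equating Gate-1's and Gate-2's payoffs gives −q + 2 = 5q ⇒ q = 1/3.

5/3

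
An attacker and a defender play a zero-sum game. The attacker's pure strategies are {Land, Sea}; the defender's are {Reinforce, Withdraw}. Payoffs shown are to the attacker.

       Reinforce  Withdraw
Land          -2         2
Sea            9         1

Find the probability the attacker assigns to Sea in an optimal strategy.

Row minima: Land → -2, Sea → 1; maximin = 1.
Column maxima: Reinforce → 9, Withdraw → 2; minimax = 2.
1 ≠ 2, so there is no saddle point; optimal play is mixed.
Let the attacker play Land with probability p. Expected payoff against Reinforce: (-2)p + 9(1−p) = −11p + 9; against Withdraw: 2p + 1(1−p) = p + 1.
Setting these equal: −11p + 9 = p + 1 ⇒ −12p = -8 ⇒ p = 2/3, and the value is (-11)·(2/3) + 9 = 5/3.
For the defender: with q = P(Reinforce), equating Land's and Sea's payoffs gives −4q + 2 = 8q + 1 ⇒ q = 1/12.

1/3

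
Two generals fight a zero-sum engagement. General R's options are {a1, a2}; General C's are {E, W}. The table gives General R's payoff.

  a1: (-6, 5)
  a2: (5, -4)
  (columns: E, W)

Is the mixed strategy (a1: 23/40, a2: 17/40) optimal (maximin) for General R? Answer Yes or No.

Against E this mix gives (23/40)·(-6) + (17/40)·5 = -53/40.
Against W this mix gives (23/40)·5 + (17/40)·(-4) = 47/40.
General C will play E, holding General R to -53/40. Shifting weight toward the row that does better against E would raise this floor (the equalizing mix achieves 1/20 against both E and W), so the proposed strategy is not optimal.

No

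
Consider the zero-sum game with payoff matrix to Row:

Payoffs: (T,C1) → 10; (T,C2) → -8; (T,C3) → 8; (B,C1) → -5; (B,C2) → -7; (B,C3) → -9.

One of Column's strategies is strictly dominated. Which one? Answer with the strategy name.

C2 holds Row's payoff strictly below C1 in every row: -8 < 10, -7 < -5.
So C1 is strictly dominated for Column.

C1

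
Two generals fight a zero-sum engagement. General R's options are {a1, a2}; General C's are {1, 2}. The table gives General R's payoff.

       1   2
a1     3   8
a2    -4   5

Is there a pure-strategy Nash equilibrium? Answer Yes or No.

Row minima: a1 → 3, a2 → -4; maximin = 3.
Column maxima: 1 → 3, 2 → 8; minimax = 3.
maximin = minimax = 3, so a saddle point exists.

Yes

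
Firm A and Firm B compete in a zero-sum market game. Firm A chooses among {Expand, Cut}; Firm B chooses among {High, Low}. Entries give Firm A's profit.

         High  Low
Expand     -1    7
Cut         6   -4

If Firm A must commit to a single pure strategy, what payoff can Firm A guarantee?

Row minima: Expand → -1, Cut → -4.
The best of these is -1.

-1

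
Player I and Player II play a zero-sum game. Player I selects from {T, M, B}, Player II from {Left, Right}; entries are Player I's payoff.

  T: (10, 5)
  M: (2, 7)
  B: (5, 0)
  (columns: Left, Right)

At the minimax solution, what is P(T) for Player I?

Row minima: T → 5, M → 2, B → 0; maximin = 5.
Column maxima: Left → 10, Right → 7; minimax = 7.
5 ≠ 7, so there is no saddle point; optimal play is mixed.
B is strictly dominated by T, so Player I never plays it.
On the remaining 2×2 (T, M vs Left, Right):
Let Player I play T with probability p. Expected payoff against Left: 10p + 2(1−p) = 8p + 2; against Right: 5p + 7(1−p) = −2p + 7.
Setting these equal: 8p + 2 = −2p + 7 ⇒ 10p = 5 ⇒ p = 1/2, and the value is (8)·(1/2) + 2 = 6.
For Player II: with q = P(Left), equating T's and M's payoffs gives 5q + 5 = −5q + 7 ⇒ q = 1/5.

1/2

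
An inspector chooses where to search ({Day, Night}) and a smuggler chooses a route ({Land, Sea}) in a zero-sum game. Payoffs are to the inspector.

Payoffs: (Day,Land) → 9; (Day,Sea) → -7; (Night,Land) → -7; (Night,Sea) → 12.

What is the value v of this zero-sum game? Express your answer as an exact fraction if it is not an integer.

Row minima: Day → -7, Night → -7; maximin = -7.
Column maxima: Land → 9, Sea → 12; minimax = 9.
-7 ≠ 9, so there is no saddle point; optimal play is mixed.
Let the inspector play Day with probability p. Expected payoff against Land: 9p + (-7)(1−p) = 16p − 7; against Sea: (-7)p + 12(1−p) = −19p + 12.
Setting these equal: 16p − 7 = −19p + 12 ⇒ 35p = 19 ⇒ p = 19/35, and the value is (16)·(19/35) − 7 = 59/35.
For the smuggler: with q = P(Land), equating Day's and Night's payoffs gives 16q − 7 = −19q + 12 ⇒ q = 19/35.

59/35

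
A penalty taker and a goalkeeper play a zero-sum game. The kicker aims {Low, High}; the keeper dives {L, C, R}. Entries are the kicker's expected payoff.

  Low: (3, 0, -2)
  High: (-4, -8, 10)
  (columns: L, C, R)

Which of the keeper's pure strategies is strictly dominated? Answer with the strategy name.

C holds the kicker's payoff strictly below L in every row: 0 < 3, -8 < -4.
So L is strictly dominated for the keeper.

L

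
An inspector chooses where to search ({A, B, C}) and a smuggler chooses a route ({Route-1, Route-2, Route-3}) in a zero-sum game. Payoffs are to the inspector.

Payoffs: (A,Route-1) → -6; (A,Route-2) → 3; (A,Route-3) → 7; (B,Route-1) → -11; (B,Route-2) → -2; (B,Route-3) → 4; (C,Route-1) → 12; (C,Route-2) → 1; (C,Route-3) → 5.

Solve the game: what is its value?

Row minima: A → -6, B → -11, C → 1; maximin = 1.
Column maxima: Route-1 → 12, Route-2 → 3, Route-3 → 7; minimax = 3.
1 ≠ 3, so there is no saddle point; optimal play is mixed.
B is strictly dominated by A, so the inspector never plays it.
Route-3 is strictly dominated by Route-2 (it gives the inspector strictly more in every row), so the smuggler never plays it.
On the remaining 2×2 (A, C vs Route-1, Route-2):
Let the inspector play A with probability p. Expected payoff against Route-1: (-6)p + 12(1−p) = −18p + 12; against Route-2: 3p + 1(1−p) = 2p + 1.
Setting these equal: −18p + 12 = 2p + 1 ⇒ −20p = -11 ⇒ p = 11/20, and the value is (-18)·(11/20) + 12 = 21/10.
For the smuggler: with q = P(Route-1), equating A's and C's payoffs gives −9q + 3 = 11q + 1 ⇒ q = 1/10.

21/10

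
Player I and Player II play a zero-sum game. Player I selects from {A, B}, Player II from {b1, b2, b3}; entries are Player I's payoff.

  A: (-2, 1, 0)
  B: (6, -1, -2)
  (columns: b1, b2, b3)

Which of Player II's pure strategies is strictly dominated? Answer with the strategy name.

b3 holds Player I's payoff strictly below b2 in every row: 0 < 1, -2 < -1.
So b2 is strictly dominated for Player II.

b2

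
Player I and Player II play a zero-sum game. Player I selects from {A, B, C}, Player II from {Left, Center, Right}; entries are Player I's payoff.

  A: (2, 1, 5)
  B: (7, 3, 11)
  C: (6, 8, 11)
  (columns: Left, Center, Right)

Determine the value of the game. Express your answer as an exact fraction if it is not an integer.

Row minima: A → 1, B → 3, C → 6; maximin = 6.
Column maxima: Left → 7, Center → 8, Right → 11; minimax = 7.
6 ≠ 7, so there is no saddle point; optimal play is mixed.
A is strictly dominated by B, so Player I never plays it.
Right is strictly dominated by Left (it gives Player I strictly more in every row), so Player II never plays it.
On the remaining 2×2 (B, C vs Left, Center):
Let Player I play B with probability p. Expected payoff against Left: 7p + 6(1−p) = p + 6; against Center: 3p + 8(1−p) = −5p + 8.
Setting these equal: p + 6 = −5p + 8 ⇒ 6p = 2 ⇒ p = 1/3, and the value is (1)·(1/3) + 6 = 19/3.
For Player II: with q = P(Left), equating B's and C's payoffs gives 4q + 3 = −2q + 8 ⇒ q = 5/6.

19/3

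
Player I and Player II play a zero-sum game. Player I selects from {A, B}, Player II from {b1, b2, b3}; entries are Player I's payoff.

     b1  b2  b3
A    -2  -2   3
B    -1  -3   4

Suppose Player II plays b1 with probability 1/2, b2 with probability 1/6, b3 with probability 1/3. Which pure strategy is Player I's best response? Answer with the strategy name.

Expected payoff of A: (1/2)·(-2) + (1/6)·(-2) + (1/3)·3 = -1/3.
Expected payoff of B: (1/2)·(-1) + (1/6)·(-3) + (1/3)·4 = 1/3.
The largest is 1/3, so Player I's best response is B.

B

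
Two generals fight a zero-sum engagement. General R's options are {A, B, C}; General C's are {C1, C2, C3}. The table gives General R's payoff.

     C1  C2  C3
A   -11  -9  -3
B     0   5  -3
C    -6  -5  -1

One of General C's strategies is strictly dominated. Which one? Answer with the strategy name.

C2

C1 holds General R's payoff strictly below C2 in every row: -11 < -9, 0 < 5, -6 < -5.
So C2 is strictly dominated for General C.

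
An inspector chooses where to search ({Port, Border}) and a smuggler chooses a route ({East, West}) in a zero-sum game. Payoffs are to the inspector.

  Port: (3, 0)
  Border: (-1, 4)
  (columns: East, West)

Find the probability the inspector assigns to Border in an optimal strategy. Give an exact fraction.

3/8

Row minima: Port → 0, Border → -1; maximin = 0.
Column maxima: East → 3, West → 4; minimax = 3.
0 ≠ 3, so there is no saddle point; optimal play is mixed.
Let the inspector play Port with probability p. Expected payoff against East: 3p + (-1)(1−p) = 4p − 1; against West: 0p + 4(1−p) = −4p + 4.
Setting these equal: 4p − 1 = −4p + 4 ⇒ 8p = 5 ⇒ p = 5/8, and the value is (4)·(5/8) − 1 = 3/2.
For the smuggler: with q = P(East), equating Port's and Border's payoffs gives 3q = −5q + 4 ⇒ q = 1/2.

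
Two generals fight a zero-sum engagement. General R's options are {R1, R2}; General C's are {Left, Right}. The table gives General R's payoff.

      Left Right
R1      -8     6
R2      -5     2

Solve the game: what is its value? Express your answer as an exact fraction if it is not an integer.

-5

Row minima: R1 → -8, R2 → -5; maximin = -5.
Column maxima: Left → -5, Right → 6; minimax = -5.
Since maximin = minimax = -5, there is a saddle point and the value is -5.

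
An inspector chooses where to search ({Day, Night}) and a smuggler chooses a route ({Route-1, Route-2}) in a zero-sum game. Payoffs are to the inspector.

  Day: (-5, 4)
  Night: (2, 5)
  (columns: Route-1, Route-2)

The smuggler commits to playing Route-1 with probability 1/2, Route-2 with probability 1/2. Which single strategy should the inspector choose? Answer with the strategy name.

Expected payoff of Day: (1/2)·(-5) + (1/2)·4 = -1/2.
Expected payoff of Night: (1/2)·2 + (1/2)·5 = 7/2.
The largest is 7/2, so the inspector's best response is Night.

Night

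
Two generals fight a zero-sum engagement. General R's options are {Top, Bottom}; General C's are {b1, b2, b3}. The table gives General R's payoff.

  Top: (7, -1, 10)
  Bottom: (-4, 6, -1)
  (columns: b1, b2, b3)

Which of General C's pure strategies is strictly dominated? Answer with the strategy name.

b1 holds General R's payoff strictly below b3 in every row: 7 < 10, -4 < -1.
So b3 is strictly dominated for General C.

b3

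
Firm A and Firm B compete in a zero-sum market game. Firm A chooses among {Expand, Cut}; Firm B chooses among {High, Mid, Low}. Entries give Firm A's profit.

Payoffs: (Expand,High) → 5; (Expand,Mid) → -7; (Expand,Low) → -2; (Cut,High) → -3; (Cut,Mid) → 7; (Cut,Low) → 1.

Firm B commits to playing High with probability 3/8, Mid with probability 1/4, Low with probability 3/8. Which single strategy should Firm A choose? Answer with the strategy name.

Cut

Expected payoff of Expand: (3/8)·5 + (1/4)·(-7) + (3/8)·(-2) = -5/8.
Expected payoff of Cut: (3/8)·(-3) + (1/4)·7 + (3/8)·1 = 1.
The largest is 1, so Firm A's best response is Cut.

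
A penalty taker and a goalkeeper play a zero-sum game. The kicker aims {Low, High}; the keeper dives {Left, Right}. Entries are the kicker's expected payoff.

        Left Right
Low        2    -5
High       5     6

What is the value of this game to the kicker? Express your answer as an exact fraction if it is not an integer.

Row minima: Low → -5, High → 5; maximin = 5.
Column maxima: Left → 5, Right → 6; minimax = 5.
Since maximin = minimax = 5, there is a saddle point and the value is 5.

5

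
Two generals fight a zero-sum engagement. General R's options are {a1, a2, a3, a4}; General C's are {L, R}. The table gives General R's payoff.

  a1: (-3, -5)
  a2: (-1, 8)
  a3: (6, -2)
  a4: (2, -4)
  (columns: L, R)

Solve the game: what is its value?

46/17

Row minima: a1 → -5, a2 → -1, a3 → -2, a4 → -4; maximin = -1.
Column maxima: L → 6, R → 8; minimax = 6.
-1 ≠ 6, so there is no saddle point; optimal play is mixed.
a1 is strictly dominated by a2, so General R never plays it.
a4 is strictly dominated by a3, so General R never plays it.
On the remaining 2×2 (a2, a3 vs L, R):
Let General R play a2 with probability p. Expected payoff against L: (-1)p + 6(1−p) = −7p + 6; against R: 8p + (-2)(1−p) = 10p − 2.
Setting these equal: −7p + 6 = 10p − 2 ⇒ −17p = -8 ⇒ p = 8/17, and the value is (-7)·(8/17) + 6 = 46/17.
For General C: with q = P(L), equating a2's and a3's payoffs gives −9q + 8 = 8q − 2 ⇒ q = 10/17.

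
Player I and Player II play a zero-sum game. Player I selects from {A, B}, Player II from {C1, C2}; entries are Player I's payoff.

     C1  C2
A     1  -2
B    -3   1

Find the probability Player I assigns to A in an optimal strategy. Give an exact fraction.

4/7

Row minima: A → -2, B → -3; maximin = -2.
Column maxima: C1 → 1, C2 → 1; minimax = 1.
-2 ≠ 1, so there is no saddle point; optimal play is mixed.
Let Player I play A with probability p. Expected payoff against C1: 1p + (-3)(1−p) = 4p − 3; against C2: (-2)p + 1(1−p) = −3p + 1.
Setting these equal: 4p − 3 = −3p + 1 ⇒ 7p = 4 ⇒ p = 4/7, and the value is (4)·(4/7) − 3 = -5/7.
For Player II: with q = P(C1), equating A's and B's payoffs gives 3q − 2 = −4q + 1 ⇒ q = 3/7.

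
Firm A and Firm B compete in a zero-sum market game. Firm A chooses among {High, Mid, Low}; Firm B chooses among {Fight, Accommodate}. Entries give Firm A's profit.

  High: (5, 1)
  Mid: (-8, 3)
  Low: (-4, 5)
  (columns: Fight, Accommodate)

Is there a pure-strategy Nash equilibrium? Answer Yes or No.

Row minima: High → 1, Mid → -8, Low → -4; maximin = 1.
Column maxima: Fight → 5, Accommodate → 5; minimax = 5.
1 ≠ 5, so no pure-strategy equilibrium exists.

No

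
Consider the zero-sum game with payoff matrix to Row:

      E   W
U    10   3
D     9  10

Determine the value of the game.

Row minima: U → 3, D → 9; maximin = 9.
Column maxima: E → 10, W → 10; minimax = 10.
9 ≠ 10, so there is no saddle point; optimal play is mixed.
Let Row play U with probability p. Expected payoff against E: 10p + 9(1−p) = p + 9; against W: 3p + 10(1−p) = −7p + 10.
Setting these equal: p + 9 = −7p + 10 ⇒ 8p = 1 ⇒ p = 1/8, and the value is (1)·(1/8) + 9 = 73/8.
For Column: with q = P(E), equating U's and D's payoffs gives 7q + 3 = −q + 10 ⇒ q = 7/8.

73/8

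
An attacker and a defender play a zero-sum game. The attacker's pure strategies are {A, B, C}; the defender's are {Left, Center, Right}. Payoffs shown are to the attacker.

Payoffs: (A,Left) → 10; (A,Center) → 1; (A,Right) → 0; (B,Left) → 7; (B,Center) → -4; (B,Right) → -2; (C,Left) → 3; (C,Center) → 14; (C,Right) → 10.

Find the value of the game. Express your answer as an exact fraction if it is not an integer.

100/17

Row minima: A → 0, B → -4, C → 3; maximin = 3.
Column maxima: Left → 10, Center → 14, Right → 10; minimax = 10.
3 ≠ 10, so there is no saddle point; optimal play is mixed.
B is strictly dominated by A, so the attacker never plays it.
With B eliminated, Center is strictly dominated by Right (it gives the attacker strictly more in every remaining row), so the defender never plays it.
On the remaining 2×2 (A, C vs Left, Right):
Let the attacker play A with probability p. Expected payoff against Left: 10p + 3(1−p) = 7p + 3; against Right: 0p + 10(1−p) = −10p + 10.
Setting these equal: 7p + 3 = −10p + 10 ⇒ 17p = 7 ⇒ p = 7/17, and the value is (7)·(7/17) + 3 = 100/17.
For the defender: with q = P(Left), equating A's and C's payoffs gives 10q = −7q + 10 ⇒ q = 10/17.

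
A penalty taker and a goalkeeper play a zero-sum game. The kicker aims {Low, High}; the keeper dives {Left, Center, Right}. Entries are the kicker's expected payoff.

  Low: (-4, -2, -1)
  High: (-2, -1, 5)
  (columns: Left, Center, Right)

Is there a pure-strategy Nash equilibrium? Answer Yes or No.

Row minima: Low → -4, High → -2; maximin = -2.
Column maxima: Left → -2, Center → -1, Right → 5; minimax = -2.
maximin = minimax = -2, so a saddle point exists.

Yes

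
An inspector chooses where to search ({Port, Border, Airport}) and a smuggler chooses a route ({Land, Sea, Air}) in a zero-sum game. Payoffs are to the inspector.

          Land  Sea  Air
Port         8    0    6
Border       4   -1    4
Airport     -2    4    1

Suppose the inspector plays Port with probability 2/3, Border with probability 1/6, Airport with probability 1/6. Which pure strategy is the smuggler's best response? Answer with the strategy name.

If the smuggler plays Land, the inspector's expected payoff is (2/3)·8 + (1/6)·4 + (1/6)·(-2) = 17/3.
If the smuggler plays Sea, the inspector's expected payoff is (2/3)·0 + (1/6)·(-1) + (1/6)·4 = 1/2.
If the smuggler plays Air, the inspector's expected payoff is (2/3)·6 + (1/6)·4 + (1/6)·1 = 29/6.
The smuggler minimizes the inspector's payoff; the smallest is 1/2, so the best response is Sea.

Sea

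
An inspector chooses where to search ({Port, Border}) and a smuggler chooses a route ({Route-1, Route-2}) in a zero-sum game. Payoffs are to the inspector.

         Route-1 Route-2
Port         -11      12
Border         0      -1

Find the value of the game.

Row minima: Port → -11, Border → -1; maximin = -1.
Column maxima: Route-1 → 0, Route-2 → 12; minimax = 0.
-1 ≠ 0, so there is no saddle point; optimal play is mixed.
Let the inspector play Port with probability p. Expected payoff against Route-1: (-11)p + 0(1−p) = −11p; against Route-2: 12p + (-1)(1−p) = 13p − 1.
Setting these equal: −11p = 13p − 1 ⇒ −24p = -1 ⇒ p = 1/24, and the value is (-11)·(1/24) = -11/24.
For the smuggler: with q = P(Route-1), equating Port's and Border's payoffs gives −23q + 12 = q − 1 ⇒ q = 13/24.

-11/24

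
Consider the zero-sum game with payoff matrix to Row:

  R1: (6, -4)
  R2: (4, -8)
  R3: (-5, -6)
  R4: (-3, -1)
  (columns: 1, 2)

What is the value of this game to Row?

-3/2

Row minima: R1 → -4, R2 → -8, R3 → -6, R4 → -3; maximin = -3.
Column maxima: 1 → 6, 2 → -1; minimax = -1.
-3 ≠ -1, so there is no saddle point; optimal play is mixed.
R2 is strictly dominated by R1, so Row never plays it.
R3 is strictly dominated by R1, so Row never plays it.
On the remaining 2×2 (R1, R4 vs 1, 2):
Let Row play R1 with probability p. Expected payoff against 1: 6p + (-3)(1−p) = 9p − 3; against 2: (-4)p + (-1)(1−p) = −3p − 1.
Setting these equal: 9p − 3 = −3p − 1 ⇒ 12p = 2 ⇒ p = 1/6, and the value is (9)·(1/6) − 3 = -3/2.
For Column: with q = P(1), equating R1's and R4's payoffs gives 10q − 4 = −2q − 1 ⇒ q = 1/4.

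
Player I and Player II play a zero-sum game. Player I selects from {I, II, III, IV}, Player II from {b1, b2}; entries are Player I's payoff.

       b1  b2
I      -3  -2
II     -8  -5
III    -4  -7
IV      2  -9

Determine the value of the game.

Row minima: I → -3, II → -8, III → -7, IV → -9; maximin = -3.
Column maxima: b1 → 2, b2 → -2; minimax = -2.
-3 ≠ -2, so there is no saddle point; optimal play is mixed.
II is strictly dominated by I, so Player I never plays it.
III is strictly dominated by I, so Player I never plays it.
On the remaining 2×2 (I, IV vs b1, b2):
Let Player I play I with probability p. Expected payoff against b1: (-3)p + 2(1−p) = −5p + 2; against b2: (-2)p + (-9)(1−p) = 7p − 9.
Setting these equal: −5p + 2 = 7p − 9 ⇒ −12p = -11 ⇒ p = 11/12, and the value is (-5)·(11/12) + 2 = -31/12.
For Player II: with q = P(b1), equating I's and IV's payoffs gives −q − 2 = 11q − 9 ⇒ q = 7/12.

-31/12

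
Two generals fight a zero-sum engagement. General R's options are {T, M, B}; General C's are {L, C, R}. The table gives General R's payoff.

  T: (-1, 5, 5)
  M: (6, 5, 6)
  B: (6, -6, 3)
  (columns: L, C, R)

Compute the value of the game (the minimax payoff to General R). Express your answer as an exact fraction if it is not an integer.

Row minima: T → -1, M → 5, B → -6; maximin = 5.
Column maxima: L → 6, C → 5, R → 6; minimax = 5.
Since maximin = minimax = 5, there is a saddle point and the value is 5.

5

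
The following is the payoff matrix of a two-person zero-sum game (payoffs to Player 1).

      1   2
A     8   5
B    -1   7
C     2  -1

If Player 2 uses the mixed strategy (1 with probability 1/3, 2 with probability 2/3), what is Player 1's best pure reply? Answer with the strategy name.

A

Expected payoff of A: (1/3)·8 + (2/3)·5 = 6.
Expected payoff of B: (1/3)·(-1) + (2/3)·7 = 13/3.
Expected payoff of C: (1/3)·2 + (2/3)·(-1) = 0.
The largest is 6, so Player 1's best response is A.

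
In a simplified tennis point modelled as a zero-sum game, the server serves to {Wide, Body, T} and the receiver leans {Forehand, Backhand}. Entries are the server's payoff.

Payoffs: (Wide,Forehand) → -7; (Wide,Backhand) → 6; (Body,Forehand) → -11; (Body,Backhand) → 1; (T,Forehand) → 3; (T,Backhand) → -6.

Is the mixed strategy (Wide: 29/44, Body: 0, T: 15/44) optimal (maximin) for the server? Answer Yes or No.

No

Against Forehand this mix gives (29/44)·(-7) + (15/44)·3 = -79/22.
Against Backhand this mix gives (29/44)·6 + (15/44)·(-6) = 21/11.
The receiver will play Forehand, holding the server to -79/22. Shifting weight toward the row that does better against Forehand would raise this floor (the equalizing mix achieves -12/11 against both Forehand and Backhand), so the proposed strategy is not optimal.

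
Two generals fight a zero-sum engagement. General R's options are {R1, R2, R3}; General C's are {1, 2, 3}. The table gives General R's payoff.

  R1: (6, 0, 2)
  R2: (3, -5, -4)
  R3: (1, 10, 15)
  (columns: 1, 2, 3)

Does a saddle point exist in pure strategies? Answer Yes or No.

Row minima: R1 → 0, R2 → -5, R3 → 1; maximin = 1.
Column maxima: 1 → 6, 2 → 10, 3 → 15; minimax = 6.
1 ≠ 6, so no pure-strategy equilibrium exists.

No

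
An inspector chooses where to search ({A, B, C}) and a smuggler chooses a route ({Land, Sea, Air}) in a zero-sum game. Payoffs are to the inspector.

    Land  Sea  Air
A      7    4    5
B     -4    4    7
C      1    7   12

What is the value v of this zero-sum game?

5

Row minima: A → 4, B → -4, C → 1; maximin = 4.
Column maxima: Land → 7, Sea → 7, Air → 12; minimax = 7.
4 ≠ 7, so there is no saddle point; optimal play is mixed.
B is strictly dominated by C, so the inspector never plays it.
Air is strictly dominated by Sea (it gives the inspector strictly more in every row), so the smuggler never plays it.
On the remaining 2×2 (A, C vs Land, Sea):
Let the inspector play A with probability p. Expected payoff against Land: 7p + 1(1−p) = 6p + 1; against Sea: 4p + 7(1−p) = −3p + 7.
Setting these equal: 6p + 1 = −3p + 7 ⇒ 9p = 6 ⇒ p = 2/3, and the value is (6)·(2/3) + 1 = 5.
For the smuggler: with q = P(Land), equating A's and C's payoffs gives 3q + 4 = −6q + 7 ⇒ q = 1/3.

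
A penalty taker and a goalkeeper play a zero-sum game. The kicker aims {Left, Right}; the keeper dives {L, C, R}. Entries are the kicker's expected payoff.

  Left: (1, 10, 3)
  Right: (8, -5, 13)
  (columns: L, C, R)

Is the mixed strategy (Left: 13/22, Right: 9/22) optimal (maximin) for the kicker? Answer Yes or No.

Against L this mix gives (13/22)·1 + (9/22)·8 = 85/22.
Against C this mix gives (13/22)·10 + (9/22)·(-5) = 85/22.
Against R this mix gives (13/22)·3 + (9/22)·13 = 78/11.
All of the keeper's active replies (L, C) yield 85/22, and no column does worse for the kicker. The mix makes the keeper indifferent and guarantees 85/22, so it is optimal.

Yes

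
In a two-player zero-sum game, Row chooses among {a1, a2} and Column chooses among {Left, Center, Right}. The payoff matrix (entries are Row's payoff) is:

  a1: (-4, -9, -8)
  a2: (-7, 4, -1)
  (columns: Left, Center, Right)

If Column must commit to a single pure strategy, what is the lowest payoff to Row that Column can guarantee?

Column maxima: Left → -4, Center → 4, Right → -1.
The smallest of these is -4.

-4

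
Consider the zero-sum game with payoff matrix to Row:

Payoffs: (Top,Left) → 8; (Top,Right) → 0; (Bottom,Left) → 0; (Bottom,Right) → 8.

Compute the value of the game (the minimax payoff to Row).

Row minima: Top → 0, Bottom → 0; maximin = 0.
Column maxima: Left → 8, Right → 8; minimax = 8.
0 ≠ 8, so there is no saddle point; optimal play is mixed.
Let Row play Top with probability p. Expected payoff against Left: 8p + 0(1−p) = 8p; against Right: 0p + 8(1−p) = −8p + 8.
Setting these equal: 8p = −8p + 8 ⇒ 16p = 8 ⇒ p = 1/2, and the value is (8)·(1/2) = 4.
For Column: with q = P(Left), equating Top's and Bottom's payoffs gives 8q = −8q + 8 ⇒ q = 1/2.

4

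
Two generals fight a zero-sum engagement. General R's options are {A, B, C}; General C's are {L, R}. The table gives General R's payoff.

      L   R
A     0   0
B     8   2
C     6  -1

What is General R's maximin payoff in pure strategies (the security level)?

Row minima: A → 0, B → 2, C → -1.
The best of these is 2.

2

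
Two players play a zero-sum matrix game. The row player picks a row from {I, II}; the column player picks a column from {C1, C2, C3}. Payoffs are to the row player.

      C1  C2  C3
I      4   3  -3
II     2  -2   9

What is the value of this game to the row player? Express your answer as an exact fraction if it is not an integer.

21/17

Row minima: I → -3, II → -2; maximin = -2.
Column maxima: C1 → 4, C2 → 3, C3 → 9; minimax = 3.
-2 ≠ 3, so there is no saddle point; optimal play is mixed.
C1 is strictly dominated by C2 (it gives the row player strictly more in every row), so the column player never plays it.
On the remaining 2×2 (I, II vs C2, C3):
Let the row player play I with probability p. Expected payoff against C2: 3p + (-2)(1−p) = 5p − 2; against C3: (-3)p + 9(1−p) = −12p + 9.
Setting these equal: 5p − 2 = −12p + 9 ⇒ 17p = 11 ⇒ p = 11/17, and the value is (5)·(11/17) − 2 = 21/17.
For the column player: with q = P(C2), equating I's and II's payoffs gives 6q − 3 = −11q + 9 ⇒ q = 12/17.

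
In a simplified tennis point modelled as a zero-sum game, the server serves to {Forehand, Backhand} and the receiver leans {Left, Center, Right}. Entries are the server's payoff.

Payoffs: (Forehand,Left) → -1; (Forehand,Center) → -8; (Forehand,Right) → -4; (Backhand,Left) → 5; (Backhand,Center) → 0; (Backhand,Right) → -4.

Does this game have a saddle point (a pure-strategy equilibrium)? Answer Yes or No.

Row minima: Forehand → -8, Backhand → -4; maximin = -4.
Column maxima: Left → 5, Center → 0, Right → -4; minimax = -4.
maximin = minimax = -4, so a saddle point exists.

Yes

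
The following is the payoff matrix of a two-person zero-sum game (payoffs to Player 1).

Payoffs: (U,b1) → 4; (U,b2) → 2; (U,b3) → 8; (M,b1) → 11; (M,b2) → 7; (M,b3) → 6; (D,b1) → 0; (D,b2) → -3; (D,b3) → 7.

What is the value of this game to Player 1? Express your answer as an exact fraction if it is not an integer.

Row minima: U → 2, M → 6, D → -3; maximin = 6.
Column maxima: b1 → 11, b2 → 7, b3 → 8; minimax = 7.
6 ≠ 7, so there is no saddle point; optimal play is mixed.
D is strictly dominated by U, so Player 1 never plays it.
b1 is strictly dominated by b2 (it gives Player 1 strictly more in every row), so Player 2 never plays it.
On the remaining 2×2 (U, M vs b2, b3):
Let Player 1 play U with probability p. Expected payoff against b2: 2p + 7(1−p) = −5p + 7; against b3: 8p + 6(1−p) = 2p + 6.
Setting these equal: −5p + 7 = 2p + 6 ⇒ −7p = -1 ⇒ p = 1/7, and the value is (-5)·(1/7) + 7 = 44/7.
For Player 2: with q = P(b2), equating U's and M's payoffs gives −6q + 8 = q + 6 ⇒ q = 2/7.

44/7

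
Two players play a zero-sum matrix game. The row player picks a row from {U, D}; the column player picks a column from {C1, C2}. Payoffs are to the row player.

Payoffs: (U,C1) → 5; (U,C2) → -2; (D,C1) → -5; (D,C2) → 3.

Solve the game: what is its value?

1/3

Row minima: U → -2, D → -5; maximin = -2.
Column maxima: C1 → 5, C2 → 3; minimax = 3.
-2 ≠ 3, so there is no saddle point; optimal play is mixed.
Let the row player play U with probability p. Expected payoff against C1: 5p + (-5)(1−p) = 10p − 5; against C2: (-2)p + 3(1−p) = −5p + 3.
Setting these equal: 10p − 5 = −5p + 3 ⇒ 15p = 8 ⇒ p = 8/15, and the value is (10)·(8/15) − 5 = 1/3.
For the column player: with q = P(C1), equating U's and D's payoffs gives 7q − 2 = −8q + 3 ⇒ q = 1/3.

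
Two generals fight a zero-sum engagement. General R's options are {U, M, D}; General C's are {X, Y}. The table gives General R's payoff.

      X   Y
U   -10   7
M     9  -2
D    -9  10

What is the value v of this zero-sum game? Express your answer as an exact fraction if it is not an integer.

Row minima: U → -10, M → -2, D → -9; maximin = -2.
Column maxima: X → 9, Y → 10; minimax = 9.
-2 ≠ 9, so there is no saddle point; optimal play is mixed.
U is strictly dominated by D, so General R never plays it.
On the remaining 2×2 (M, D vs X, Y):
Let General R play M with probability p. Expected payoff against X: 9p + (-9)(1−p) = 18p − 9; against Y: (-2)p + 10(1−p) = −12p + 10.
Setting these equal: 18p − 9 = −12p + 10 ⇒ 30p = 19 ⇒ p = 19/30, and the value is (18)·(19/30) − 9 = 12/5.
For General C: with q = P(X), equating M's and D's payoffs gives 11q − 2 = −19q + 10 ⇒ q = 2/5.

12/5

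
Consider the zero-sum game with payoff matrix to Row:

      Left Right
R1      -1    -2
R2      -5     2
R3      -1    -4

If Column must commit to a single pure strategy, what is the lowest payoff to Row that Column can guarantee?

Column maxima: Left → -1, Right → 2.
The smallest of these is -1.

-1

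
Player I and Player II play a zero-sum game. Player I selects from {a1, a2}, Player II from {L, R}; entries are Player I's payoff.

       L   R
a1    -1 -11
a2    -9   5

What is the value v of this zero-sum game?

-13/3

Row minima: a1 → -11, a2 → -9; maximin = -9.
Column maxima: L → -1, R → 5; minimax = -1.
-9 ≠ -1, so there is no saddle point; optimal play is mixed.
Let Player I play a1 with probability p. Expected payoff against L: (-1)p + (-9)(1−p) = 8p − 9; against R: (-11)p + 5(1−p) = −16p + 5.
Setting these equal: 8p − 9 = −16p + 5 ⇒ 24p = 14 ⇒ p = 7/12, and the value is (8)·(7/12) − 9 = -13/3.
For Player II: with q = P(L), equating a1's and a2's payoffs gives 10q − 11 = −14q + 5 ⇒ q = 2/3.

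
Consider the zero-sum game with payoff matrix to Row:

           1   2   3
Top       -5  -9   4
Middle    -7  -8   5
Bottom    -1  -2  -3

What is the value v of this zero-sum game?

Row minima: Top → -9, Middle → -8, Bottom → -3; maximin = -3.
Column maxima: 1 → -1, 2 → -2, 3 → 5; minimax = -2.
-3 ≠ -2, so there is no saddle point; optimal play is mixed.
1 is strictly dominated by 2 (it gives Row strictly more in every row), so Column never plays it.
With 1 eliminated, Top is strictly dominated by Middle (Middle gives Row strictly more in every remaining column), so Row never plays it.
On the remaining 2×2 (Middle, Bottom vs 2, 3):
Let Row play Middle with probability p. Expected payoff against 2: (-8)p + (-2)(1−p) = −6p − 2; against 3: 5p + (-3)(1−p) = 8p − 3.
Setting these equal: −6p − 2 = 8p − 3 ⇒ −14p = -1 ⇒ p = 1/14, and the value is (-6)·(1/14) − 2 = -17/7.
For Column: with q = P(2), equating Middle's and Bottom's payoffs gives −13q + 5 = q − 3 ⇒ q = 4/7.

-17/7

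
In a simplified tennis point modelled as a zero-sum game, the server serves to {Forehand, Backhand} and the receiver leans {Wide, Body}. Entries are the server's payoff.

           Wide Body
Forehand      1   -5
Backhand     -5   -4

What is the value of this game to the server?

-29/7

Row minima: Forehand → -5, Backhand → -5; maximin = -5.
Column maxima: Wide → 1, Body → -4; minimax = -4.
-5 ≠ -4, so there is no saddle point; optimal play is mixed.
Let the server play Forehand with probability p. Expected payoff against Wide: 1p + (-5)(1−p) = 6p − 5; against Body: (-5)p + (-4)(1−p) = −p − 4.
Setting these equal: 6p − 5 = −p − 4 ⇒ 7p = 1 ⇒ p = 1/7, and the value is (6)·(1/7) − 5 = -29/7.
For the receiver: with q = P(Wide), equating Forehand's and Backhand's payoffs gives 6q − 5 = −q − 4 ⇒ q = 1/7.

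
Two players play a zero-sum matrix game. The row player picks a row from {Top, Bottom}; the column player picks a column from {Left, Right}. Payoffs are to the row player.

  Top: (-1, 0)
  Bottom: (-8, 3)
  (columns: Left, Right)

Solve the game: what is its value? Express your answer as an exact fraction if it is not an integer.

Row minima: Top → -1, Bottom → -8; maximin = -1.
Column maxima: Left → -1, Right → 3; minimax = -1.
Since maximin = minimax = -1, there is a saddle point and the value is -1.

-1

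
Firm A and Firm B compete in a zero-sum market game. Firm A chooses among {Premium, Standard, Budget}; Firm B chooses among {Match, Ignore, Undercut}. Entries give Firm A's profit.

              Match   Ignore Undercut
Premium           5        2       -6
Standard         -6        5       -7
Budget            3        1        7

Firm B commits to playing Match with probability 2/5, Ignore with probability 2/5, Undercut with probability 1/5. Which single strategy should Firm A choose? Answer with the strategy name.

Expected payoff of Premium: (2/5)·5 + (2/5)·2 + (1/5)·(-6) = 8/5.
Expected payoff of Standard: (2/5)·(-6) + (2/5)·5 + (1/5)·(-7) = -9/5.
Expected payoff of Budget: (2/5)·3 + (2/5)·1 + (1/5)·7 = 3.
The largest is 3, so Firm A's best response is Budget.

Budget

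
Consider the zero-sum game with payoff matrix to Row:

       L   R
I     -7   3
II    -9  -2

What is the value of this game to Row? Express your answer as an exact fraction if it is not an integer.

-7

Row minima: I → -7, II → -9; maximin = -7.
Column maxima: L → -7, R → 3; minimax = -7.
Since maximin = minimax = -7, there is a saddle point and the value is -7.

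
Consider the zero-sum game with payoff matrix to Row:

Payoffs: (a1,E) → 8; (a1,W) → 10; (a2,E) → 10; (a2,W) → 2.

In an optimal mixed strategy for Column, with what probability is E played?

Row minima: a1 → 8, a2 → 2; maximin = 8.
Column maxima: E → 10, W → 10; minimax = 10.
8 ≠ 10, so there is no saddle point; optimal play is mixed.
Let Row play a1 with probability p. Expected payoff against E: 8p + 10(1−p) = −2p + 10; against W: 10p + 2(1−p) = 8p + 2.
Setting these equal: −2p + 10 = 8p + 2 ⇒ −10p = -8 ⇒ p = 4/5, and the value is (-2)·(4/5) + 10 = 42/5.
For Column: with q = P(E), equating a1's and a2's payoffs gives −2q + 10 = 8q + 2 ⇒ q = 4/5.

4/5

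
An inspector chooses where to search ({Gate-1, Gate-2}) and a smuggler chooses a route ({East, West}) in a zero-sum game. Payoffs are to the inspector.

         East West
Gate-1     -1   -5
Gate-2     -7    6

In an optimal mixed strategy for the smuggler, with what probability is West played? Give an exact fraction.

6/17

Row minima: Gate-1 → -5, Gate-2 → -7; maximin = -5.
Column maxima: East → -1, West → 6; minimax = -1.
-5 ≠ -1, so there is no saddle point; optimal play is mixed.
Let the inspector play Gate-1 with probability p. Expected payoff against East: (-1)p + (-7)(1−p) = 6p − 7; against West: (-5)p + 6(1−p) = −11p + 6.
Setting these equal: 6p − 7 = −11p + 6 ⇒ 17p = 13 ⇒ p = 13/17, and the value is (6)·(13/17) − 7 = -41/17.
For the smuggler: with q = P(East), equating Gate-1's and Gate-2's payoffs gives 4q − 5 = −13q + 6 ⇒ q = 11/17.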